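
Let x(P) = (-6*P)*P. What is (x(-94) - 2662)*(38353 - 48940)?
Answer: 589462986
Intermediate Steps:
x(P) = -6*P²
(x(-94) - 2662)*(38353 - 48940) = (-6*(-94)² - 2662)*(38353 - 48940) = (-6*8836 - 2662)*(-10587) = (-53016 - 2662)*(-10587) = -55678*(-10587) = 589462986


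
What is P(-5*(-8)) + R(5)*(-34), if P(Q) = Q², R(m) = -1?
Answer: 1634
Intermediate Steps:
P(-5*(-8)) + R(5)*(-34) = (-5*(-8))² - 1*(-34) = 40² + 34 = 1600 + 34 = 1634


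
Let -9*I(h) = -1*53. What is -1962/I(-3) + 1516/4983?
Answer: -87909466/264099 ≈ -332.87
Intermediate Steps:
I(h) = 53/9 (I(h) = -(-1)*53/9 = -⅑*(-53) = 53/9)
-1962/I(-3) + 1516/4983 = -1962/53/9 + 1516/4983 = -1962*9/53 + 1516*(1/4983) = -17658/53 + 1516/4983 = -87909466/264099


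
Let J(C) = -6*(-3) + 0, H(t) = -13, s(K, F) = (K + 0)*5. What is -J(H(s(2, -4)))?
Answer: -18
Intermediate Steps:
s(K, F) = 5*K (s(K, F) = K*5 = 5*K)
J(C) = 18 (J(C) = 18 + 0 = 18)
-J(H(s(2, -4))) = -1*18 = -18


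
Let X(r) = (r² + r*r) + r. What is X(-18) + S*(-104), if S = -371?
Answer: 39214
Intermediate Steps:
X(r) = r + 2*r² (X(r) = (r² + r²) + r = 2*r² + r = r + 2*r²)
X(-18) + S*(-104) = -18*(1 + 2*(-18)) - 371*(-104) = -18*(1 - 36) + 38584 = -18*(-35) + 38584 = 630 + 38584 = 39214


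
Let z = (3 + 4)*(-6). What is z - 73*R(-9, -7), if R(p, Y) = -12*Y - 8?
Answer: -5590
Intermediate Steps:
R(p, Y) = -8 - 12*Y
z = -42 (z = 7*(-6) = -42)
z - 73*R(-9, -7) = -42 - 73*(-8 - 12*(-7)) = -42 - 73*(-8 + 84) = -42 - 73*76 = -42 - 5548 = -5590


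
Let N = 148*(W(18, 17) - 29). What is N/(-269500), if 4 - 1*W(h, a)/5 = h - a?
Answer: 74/9625 ≈ 0.0076883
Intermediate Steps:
W(h, a) = 20 - 5*h + 5*a (W(h, a) = 20 - 5*(h - a) = 20 + (-5*h + 5*a) = 20 - 5*h + 5*a)
N = -2072 (N = 148*((20 - 5*18 + 5*17) - 29) = 148*((20 - 90 + 85) - 29) = 148*(15 - 29) = 148*(-14) = -2072)
N/(-269500) = -2072/(-269500) = -2072*(-1/269500) = 74/9625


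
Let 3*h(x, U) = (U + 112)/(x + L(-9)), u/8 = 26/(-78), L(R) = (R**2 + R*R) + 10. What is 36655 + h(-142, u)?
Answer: 4948589/135 ≈ 36656.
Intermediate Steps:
L(R) = 10 + 2*R**2 (L(R) = (R**2 + R**2) + 10 = 2*R**2 + 10 = 10 + 2*R**2)
u = -8/3 (u = 8*(26/(-78)) = 8*(26*(-1/78)) = 8*(-1/3) = -8/3 ≈ -2.6667)
h(x, U) = (112 + U)/(3*(172 + x)) (h(x, U) = ((U + 112)/(x + (10 + 2*(-9)**2)))/3 = ((112 + U)/(x + (10 + 2*81)))/3 = ((112 + U)/(x + (10 + 162)))/3 = ((112 + U)/(x + 172))/3 = ((112 + U)/(172 + x))/3 = (112 + U)/(3*(172 + x)))
36655 + h(-142, u) = 36655 + (112 - 8/3)/(3*(172 - 142)) = 36655 + (1/3)*(328/3)/30 = 36655 + (1/3)*(1/30)*(328/3) = 36655 + 164/135 = 4948589/135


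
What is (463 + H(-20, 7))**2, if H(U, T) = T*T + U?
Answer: 242064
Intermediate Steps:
H(U, T) = U + T**2 (H(U, T) = T**2 + U = U + T**2)
(463 + H(-20, 7))**2 = (463 + (-20 + 7**2))**2 = (463 + (-20 + 49))**2 = (463 + 29)**2 = 492**2 = 242064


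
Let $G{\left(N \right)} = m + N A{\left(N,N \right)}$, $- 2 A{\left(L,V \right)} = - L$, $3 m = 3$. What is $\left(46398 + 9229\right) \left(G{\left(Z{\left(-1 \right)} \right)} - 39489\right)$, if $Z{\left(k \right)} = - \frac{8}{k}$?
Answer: $-2194818912$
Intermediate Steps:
$m = 1$ ($m = \frac{1}{3} \cdot 3 = 1$)
$A{\left(L,V \right)} = \frac{L}{2}$ ($A{\left(L,V \right)} = - \frac{\left(-1\right) L}{2} = \frac{L}{2}$)
$G{\left(N \right)} = 1 + \frac{N^{2}}{2}$ ($G{\left(N \right)} = 1 + N \frac{N}{2} = 1 + \frac{N^{2}}{2}$)
$\left(46398 + 9229\right) \left(G{\left(Z{\left(-1 \right)} \right)} - 39489\right) = \left(46398 + 9229\right) \left(\left(1 + \frac{\left(- \frac{8}{-1}\right)^{2}}{2}\right) - 39489\right) = 55627 \left(\left(1 + \frac{\left(\left(-8\right) \left(-1\right)\right)^{2}}{2}\right) - 39489\right) = 55627 \left(\left(1 + \frac{8^{2}}{2}\right) - 39489\right) = 55627 \left(\left(1 + \frac{1}{2} \cdot 64\right) - 39489\right) = 55627 \left(\left(1 + 32\right) - 39489\right) = 55627 \left(33 - 39489\right) = 55627 \left(-39456\right) = -2194818912$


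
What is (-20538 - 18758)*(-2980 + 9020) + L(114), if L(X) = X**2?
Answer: -237334844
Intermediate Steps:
(-20538 - 18758)*(-2980 + 9020) + L(114) = (-20538 - 18758)*(-2980 + 9020) + 114**2 = -39296*6040 + 12996 = -237347840 + 12996 = -237334844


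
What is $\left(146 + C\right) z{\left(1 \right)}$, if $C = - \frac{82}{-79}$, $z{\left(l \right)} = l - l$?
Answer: $0$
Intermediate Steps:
$z{\left(l \right)} = 0$
$C = \frac{82}{79}$ ($C = \left(-82\right) \left(- \frac{1}{79}\right) = \frac{82}{79} \approx 1.038$)
$\left(146 + C\right) z{\left(1 \right)} = \left(146 + \frac{82}{79}\right) 0 = \frac{11616}{79} \cdot 0 = 0$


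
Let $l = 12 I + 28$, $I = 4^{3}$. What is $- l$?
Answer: $-796$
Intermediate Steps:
$I = 64$
$l = 796$ ($l = 12 \cdot 64 + 28 = 768 + 28 = 796$)
$- l = \left(-1\right) 796 = -796$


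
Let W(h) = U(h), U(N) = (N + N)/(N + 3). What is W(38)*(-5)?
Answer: -380/41 ≈ -9.2683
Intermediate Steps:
U(N) = 2*N/(3 + N) (U(N) = (2*N)/(3 + N) = 2*N/(3 + N))
W(h) = 2*h/(3 + h)
W(38)*(-5) = (2*38/(3 + 38))*(-5) = (2*38/41)*(-5) = (2*38*(1/41))*(-5) = (76/41)*(-5) = -380/41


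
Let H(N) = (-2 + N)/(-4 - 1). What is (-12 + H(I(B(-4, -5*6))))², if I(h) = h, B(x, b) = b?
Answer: 784/25 ≈ 31.360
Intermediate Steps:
H(N) = ⅖ - N/5 (H(N) = (-2 + N)/(-5) = (-2 + N)*(-⅕) = ⅖ - N/5)
(-12 + H(I(B(-4, -5*6))))² = (-12 + (⅖ - (-1)*6))² = (-12 + (⅖ - ⅕*(-30)))² = (-12 + (⅖ + 6))² = (-12 + 32/5)² = (-28/5)² = 784/25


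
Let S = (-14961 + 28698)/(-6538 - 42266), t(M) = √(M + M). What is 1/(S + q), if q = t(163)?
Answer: 74491172/86254223383 + 264647824*√326/86254223383 ≈ 0.056262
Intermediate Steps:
t(M) = √2*√M (t(M) = √(2*M) = √2*√M)
q = √326 (q = √2*√163 = √326 ≈ 18.055)
S = -4579/16268 (S = 13737/(-48804) = 13737*(-1/48804) = -4579/16268 ≈ -0.28147)
1/(S + q) = 1/(-4579/16268 + √326)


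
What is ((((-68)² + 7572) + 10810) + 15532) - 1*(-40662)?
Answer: 79200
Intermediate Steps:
((((-68)² + 7572) + 10810) + 15532) - 1*(-40662) = (((4624 + 7572) + 10810) + 15532) + 40662 = ((12196 + 10810) + 15532) + 40662 = (23006 + 15532) + 40662 = 38538 + 40662 = 79200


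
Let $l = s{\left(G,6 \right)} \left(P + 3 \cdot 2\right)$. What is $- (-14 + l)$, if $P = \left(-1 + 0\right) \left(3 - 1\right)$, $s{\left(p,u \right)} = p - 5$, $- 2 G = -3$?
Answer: $28$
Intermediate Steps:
$G = \frac{3}{2}$ ($G = \left(- \frac{1}{2}\right) \left(-3\right) = \frac{3}{2} \approx 1.5$)
$s{\left(p,u \right)} = -5 + p$
$P = -2$ ($P = \left(-1\right) 2 = -2$)
$l = -14$ ($l = \left(-5 + \frac{3}{2}\right) \left(-2 + 3 \cdot 2\right) = - \frac{7 \left(-2 + 6\right)}{2} = \left(- \frac{7}{2}\right) 4 = -14$)
$- (-14 + l) = - (-14 - 14) = \left(-1\right) \left(-28\right) = 28$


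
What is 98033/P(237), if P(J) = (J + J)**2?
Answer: 98033/224676 ≈ 0.43633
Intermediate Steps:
P(J) = 4*J**2 (P(J) = (2*J)**2 = 4*J**2)
98033/P(237) = 98033/((4*237**2)) = 98033/((4*56169)) = 98033/224676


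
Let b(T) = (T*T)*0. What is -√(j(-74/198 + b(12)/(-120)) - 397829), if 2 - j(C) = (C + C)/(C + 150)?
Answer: -I*√87293176046201/14813 ≈ -630.74*I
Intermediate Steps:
b(T) = 0 (b(T) = T²*0 = 0)
j(C) = 2 - 2*C/(150 + C) (j(C) = 2 - (C + C)/(C + 150) = 2 - 2*C/(150 + C))
-√(j(-74/198 + b(12)/(-120)) - 397829) = -√(300/(150 + (-74/198 + 0/(-120))) - 397829) = -√(300/(150 + (-74*1/198 + 0*(-1/120))) - 397829) = -√(300/(150 + (-37/99 + 0)) - 397829) = -√(300/(150 - 37/99) - 397829) = -√(300/(14813/99) - 397829) = -√(300*(99/14813) - 397829) = -√(29700/14813 - 397829) = -√(-5893011277/14813) = -I*√87293176046201/14813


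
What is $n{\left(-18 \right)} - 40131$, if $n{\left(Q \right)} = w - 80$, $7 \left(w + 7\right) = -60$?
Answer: $- \frac{281586}{7} \approx -40227.0$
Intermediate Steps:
$w = - \frac{109}{7}$ ($w = -7 + \frac{1}{7} \left(-60\right) = -7 - \frac{60}{7} = - \frac{109}{7} \approx -15.571$)
$n{\left(Q \right)} = - \frac{669}{7}$ ($n{\left(Q \right)} = - \frac{109}{7} - 80 = - \frac{669}{7}$)
$n{\left(-18 \right)} - 40131 = - \frac{669}{7} - 40131 = - \frac{281586}{7}$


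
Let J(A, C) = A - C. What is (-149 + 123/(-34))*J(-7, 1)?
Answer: 20756/17 ≈ 1220.9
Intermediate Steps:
(-149 + 123/(-34))*J(-7, 1) = (-149 + 123/(-34))*(-7 - 1*1) = (-149 + 123*(-1/34))*(-7 - 1) = (-149 - 123/34)*(-8) = -5189/34*(-8) = 20756/17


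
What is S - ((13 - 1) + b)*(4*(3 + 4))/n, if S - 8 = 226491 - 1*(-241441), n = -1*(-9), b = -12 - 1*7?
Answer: 4211656/9 ≈ 4.6796e+5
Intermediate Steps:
b = -19 (b = -12 - 7 = -19)
n = 9
S = 467940 (S = 8 + (226491 - 1*(-241441)) = 8 + (226491 + 241441) = 8 + 467932 = 467940)
S - ((13 - 1) + b)*(4*(3 + 4))/n = 467940 - ((13 - 1) - 19)*(4*(3 + 4))/9 = 467940 - (12 - 19)*(4*7)/9 = 467940 - (-7*28)/9 = 467940 - (-196)/9 = 467940 - 1*(-196/9) = 467940 + 196/9 = 4211656/9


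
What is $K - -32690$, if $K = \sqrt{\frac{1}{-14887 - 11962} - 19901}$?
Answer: $32690 + \frac{5 i \sqrt{573840401422}}{26849} \approx 32690.0 + 141.07 i$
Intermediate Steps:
$K = \frac{5 i \sqrt{573840401422}}{26849}$ ($K = \sqrt{\frac{1}{-26849} - 19901} = \sqrt{- \frac{1}{26849} - 19901} = \sqrt{- \frac{534321950}{26849}} = \frac{5 i \sqrt{573840401422}}{26849} \approx 141.07 i$)
$K - -32690 = \frac{5 i \sqrt{573840401422}}{26849} - -32690 = \frac{5 i \sqrt{573840401422}}{26849} + 32690 = 32690 + \frac{5 i \sqrt{573840401422}}{26849}$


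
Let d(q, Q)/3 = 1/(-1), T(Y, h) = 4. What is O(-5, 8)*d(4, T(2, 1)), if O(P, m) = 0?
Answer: 0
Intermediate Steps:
d(q, Q) = -3 (d(q, Q) = 3/(-1) = 3*(-1) = -3)
O(-5, 8)*d(4, T(2, 1)) = 0*(-3) = 0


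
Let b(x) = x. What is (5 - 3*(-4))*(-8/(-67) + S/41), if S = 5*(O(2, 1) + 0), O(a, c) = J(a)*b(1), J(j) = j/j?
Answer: 11271/2747 ≈ 4.1030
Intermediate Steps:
J(j) = 1
O(a, c) = 1 (O(a, c) = 1*1 = 1)
S = 5 (S = 5*(1 + 0) = 5*1 = 5)
(5 - 3*(-4))*(-8/(-67) + S/41) = (5 - 3*(-4))*(-8/(-67) + 5/41) = (5 + 12)*(-8*(-1/67) + 5*(1/41)) = 17*(8/67 + 5/41) = 17*(663/2747) = 11271/2747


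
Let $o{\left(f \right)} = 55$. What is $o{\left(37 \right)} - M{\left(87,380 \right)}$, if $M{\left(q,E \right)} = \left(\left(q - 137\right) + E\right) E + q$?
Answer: $-125432$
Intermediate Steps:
$M{\left(q,E \right)} = q + E \left(-137 + E + q\right)$ ($M{\left(q,E \right)} = \left(\left(-137 + q\right) + E\right) E + q = \left(-137 + E + q\right) E + q = E \left(-137 + E + q\right) + q = q + E \left(-137 + E + q\right)$)
$o{\left(37 \right)} - M{\left(87,380 \right)} = 55 - \left(87 + 380^{2} - 52060 + 380 \cdot 87\right) = 55 - \left(87 + 144400 - 52060 + 33060\right) = 55 - 125487 = -125432$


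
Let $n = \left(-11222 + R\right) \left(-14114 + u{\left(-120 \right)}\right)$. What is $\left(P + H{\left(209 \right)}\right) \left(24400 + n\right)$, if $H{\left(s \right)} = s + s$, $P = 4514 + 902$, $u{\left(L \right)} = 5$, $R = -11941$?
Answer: $1906733028278$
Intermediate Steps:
$P = 5416$
$n = 326806767$ ($n = \left(-11222 - 11941\right) \left(-14114 + 5\right) = \left(-23163\right) \left(-14109\right) = 326806767$)
$H{\left(s \right)} = 2 s$
$\left(P + H{\left(209 \right)}\right) \left(24400 + n\right) = \left(5416 + 2 \cdot 209\right) \left(24400 + 326806767\right) = \left(5416 + 418\right) 326831167 = 5834 \cdot 326831167 = 1906733028278$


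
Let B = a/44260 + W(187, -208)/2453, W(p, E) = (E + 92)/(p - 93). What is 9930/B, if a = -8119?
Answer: -50670602023800/938614709 ≈ -53984.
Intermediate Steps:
W(p, E) = (92 + E)/(-93 + p)
B = -938614709/5102779660 (B = -8119/44260 + ((92 - 208)/(-93 + 187))/2453 = -8119*1/44260 + (-116/94)*(1/2453) = -8119/44260 + ((1/94)*(-116))*(1/2453) = -8119/44260 - 58/47*1/2453 = -8119/44260 - 58/115291 = -938614709/5102779660 ≈ -0.18394)
9930/B = 9930/(-938614709/5102779660) = 9930*(-5102779660/938614709) = -50670602023800/938614709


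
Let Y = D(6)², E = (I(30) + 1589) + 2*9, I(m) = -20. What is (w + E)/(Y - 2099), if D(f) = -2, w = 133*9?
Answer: -2784/2095 ≈ -1.3289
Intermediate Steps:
w = 1197
E = 1587 (E = (-20 + 1589) + 2*9 = 1569 + 18 = 1587)
Y = 4 (Y = (-2)² = 4)
(w + E)/(Y - 2099) = (1197 + 1587)/(4 - 2099) = 2784/(-2095) = 2784*(-1/2095) = -2784/2095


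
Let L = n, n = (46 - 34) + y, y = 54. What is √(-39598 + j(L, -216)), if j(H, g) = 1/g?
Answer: I*√51319014/36 ≈ 198.99*I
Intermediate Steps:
n = 66 (n = (46 - 34) + 54 = 12 + 54 = 66)
L = 66
√(-39598 + j(L, -216)) = √(-39598 + 1/(-216)) = √(-39598 - 1/216) = √(-8553169/216) = I*√51319014/36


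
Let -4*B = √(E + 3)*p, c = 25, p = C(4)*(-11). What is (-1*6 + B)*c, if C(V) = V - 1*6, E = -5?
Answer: -150 - 275*I*√2/2 ≈ -150.0 - 194.45*I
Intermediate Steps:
C(V) = -6 + V (C(V) = V - 6 = -6 + V)
p = 22 (p = (-6 + 4)*(-11) = -2*(-11) = 22)
B = -11*I*√2/2 (B = -√(-5 + 3)*22/4 = -√(-2)*22/4 = -I*√2*22/4 = -11*I*√2/2 ≈ -7.7782*I)
(-1*6 + B)*c = (-1*6 - 11*I*√2/2)*25 = (-6 - 11*I*√2/2)*25 = -150 - 275*I*√2/2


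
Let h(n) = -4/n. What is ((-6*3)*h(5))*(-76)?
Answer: -5472/5 ≈ -1094.4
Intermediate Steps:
((-6*3)*h(5))*(-76) = ((-6*3)*(-4/5))*(-76) = -(-72)/5*(-76) = -18*(-⅘)*(-76) = (72/5)*(-76) = -5472/5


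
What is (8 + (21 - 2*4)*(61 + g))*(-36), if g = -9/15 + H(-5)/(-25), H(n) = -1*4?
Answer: -715752/25 ≈ -28630.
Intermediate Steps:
H(n) = -4
g = -11/25 (g = -9/15 - 4/(-25) = -9*1/15 - 4*(-1/25) = -⅗ + 4/25 = -11/25 ≈ -0.44000)
(8 + (21 - 2*4)*(61 + g))*(-36) = (8 + (21 - 2*4)*(61 - 11/25))*(-36) = (8 + (21 - 8)*(1514/25))*(-36) = (8 + 13*(1514/25))*(-36) = (8 + 19682/25)*(-36) = (19882/25)*(-36) = -715752/25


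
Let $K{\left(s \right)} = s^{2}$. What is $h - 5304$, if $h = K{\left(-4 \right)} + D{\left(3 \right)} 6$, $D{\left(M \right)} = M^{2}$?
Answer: $-5234$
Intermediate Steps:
$h = 70$ ($h = \left(-4\right)^{2} + 3^{2} \cdot 6 = 16 + 9 \cdot 6 = 16 + 54 = 70$)
$h - 5304 = 70 - 5304 = -5234$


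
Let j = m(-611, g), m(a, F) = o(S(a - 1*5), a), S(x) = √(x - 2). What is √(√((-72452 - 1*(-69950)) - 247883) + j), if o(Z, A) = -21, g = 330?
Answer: √(-21 + I*√250385) ≈ 15.489 + 16.153*I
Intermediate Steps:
S(x) = √(-2 + x)
m(a, F) = -21
j = -21
√(√((-72452 - 1*(-69950)) - 247883) + j) = √(√((-72452 - 1*(-69950)) - 247883) - 21) = √(√((-72452 + 69950) - 247883) - 21) = √(√(-2502 - 247883) - 21) = √(√(-250385) - 21) = √(I*√250385 - 21) = √(-21 + I*√250385)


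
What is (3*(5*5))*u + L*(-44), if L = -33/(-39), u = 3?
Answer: 2441/13 ≈ 187.77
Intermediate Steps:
L = 11/13 (L = -33*(-1/39) = 11/13 ≈ 0.84615)
(3*(5*5))*u + L*(-44) = (3*(5*5))*3 + (11/13)*(-44) = (3*25)*3 - 484/13 = 75*3 - 484/13 = 225 - 484/13 = 2441/13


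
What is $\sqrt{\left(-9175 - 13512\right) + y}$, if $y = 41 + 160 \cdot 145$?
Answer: $\sqrt{554} \approx 23.537$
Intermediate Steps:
$y = 23241$ ($y = 41 + 23200 = 23241$)
$\sqrt{\left(-9175 - 13512\right) + y} = \sqrt{\left(-9175 - 13512\right) + 23241} = \sqrt{-22687 + 23241} = \sqrt{554}$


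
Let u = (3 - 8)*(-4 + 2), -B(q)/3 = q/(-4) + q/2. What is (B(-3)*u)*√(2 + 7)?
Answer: 135/2 ≈ 67.500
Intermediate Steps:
B(q) = -3*q/4 (B(q) = -3*(q/(-4) + q/2) = -3*(q*(-¼) + q*(½)) = -3*(-q/4 + q/2) = -3*q/4)
u = 10 (u = -5*(-2) = 10)
(B(-3)*u)*√(2 + 7) = (-¾*(-3)*10)*√(2 + 7) = ((9/4)*10)*√9 = (45/2)*3 = 135/2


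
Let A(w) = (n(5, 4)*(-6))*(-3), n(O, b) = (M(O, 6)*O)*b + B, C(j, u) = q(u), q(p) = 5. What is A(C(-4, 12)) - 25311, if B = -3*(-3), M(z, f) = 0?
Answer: -25149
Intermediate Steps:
C(j, u) = 5
B = 9
n(O, b) = 9 (n(O, b) = (0*O)*b + 9 = 0*b + 9 = 0 + 9 = 9)
A(w) = 162 (A(w) = (9*(-6))*(-3) = -54*(-3) = 162)
A(C(-4, 12)) - 25311 = 162 - 25311 = -25149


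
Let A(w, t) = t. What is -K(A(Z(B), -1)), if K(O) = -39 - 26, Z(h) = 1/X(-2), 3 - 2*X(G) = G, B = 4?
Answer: 65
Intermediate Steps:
X(G) = 3/2 - G/2
Z(h) = 2/5 (Z(h) = 1/(3/2 - 1/2*(-2)) = 1/(3/2 + 1) = 1/(5/2) = 2/5)
K(O) = -65
-K(A(Z(B), -1)) = -1*(-65) = 65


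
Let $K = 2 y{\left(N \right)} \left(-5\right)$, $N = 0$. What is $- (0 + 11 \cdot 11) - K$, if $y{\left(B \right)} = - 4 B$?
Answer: $-121$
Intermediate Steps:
$K = 0$ ($K = 2 \left(\left(-4\right) 0\right) \left(-5\right) = 2 \cdot 0 \left(-5\right) = 0 \left(-5\right) = 0$)
$- (0 + 11 \cdot 11) - K = - (0 + 11 \cdot 11) - 0 = - (0 + 121) + 0 = \left(-1\right) 121 + 0 = -121 + 0 = -121$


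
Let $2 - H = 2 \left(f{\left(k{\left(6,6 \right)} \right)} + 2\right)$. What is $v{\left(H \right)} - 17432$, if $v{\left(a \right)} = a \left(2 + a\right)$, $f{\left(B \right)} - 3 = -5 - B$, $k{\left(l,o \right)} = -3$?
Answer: $-17424$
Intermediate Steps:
$f{\left(B \right)} = -2 - B$ ($f{\left(B \right)} = 3 - \left(5 + B\right) = -2 - B$)
$H = -4$ ($H = 2 - 2 \left(\left(-2 - -3\right) + 2\right) = 2 - 2 \left(\left(-2 + 3\right) + 2\right) = 2 - 2 \left(1 + 2\right) = 2 - 2 \cdot 3 = 2 - 6 = -4$)
$v{\left(H \right)} - 17432 = - 4 \left(2 - 4\right) - 17432 = \left(-4\right) \left(-2\right) - 17432 = 8 - 17432 = -17424$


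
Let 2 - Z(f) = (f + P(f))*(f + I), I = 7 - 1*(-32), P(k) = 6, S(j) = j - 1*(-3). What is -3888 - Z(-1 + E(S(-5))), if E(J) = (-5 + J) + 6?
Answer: -3742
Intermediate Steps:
S(j) = 3 + j (S(j) = j + 3 = 3 + j)
E(J) = 1 + J
I = 39 (I = 7 + 32 = 39)
Z(f) = 2 - (6 + f)*(39 + f) (Z(f) = 2 - (f + 6)*(f + 39) = 2 - (6 + f)*(39 + f))
-3888 - Z(-1 + E(S(-5))) = -3888 - (-232 - (-1 + (1 + (3 - 5)))**2 - 45*(-1 + (1 + (3 - 5)))) = -3888 - (-232 - (-1 + (1 - 2))**2 - 45*(-1 + (1 - 2))) = -3888 - (-232 - (-1 - 1)**2 - 45*(-1 - 1)) = -3888 - (-232 - 1*(-2)**2 - 45*(-2)) = -3888 - (-232 - 1*4 + 90) = -3888 - (-232 - 4 + 90) = -3888 - 1*(-146) = -3888 + 146 = -3742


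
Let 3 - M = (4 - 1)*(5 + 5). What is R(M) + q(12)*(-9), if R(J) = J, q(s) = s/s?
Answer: -36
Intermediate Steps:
M = -27 (M = 3 - (4 - 1)*(5 + 5) = 3 - 3*10 = 3 - 1*30 = 3 - 30 = -27)
q(s) = 1
R(M) + q(12)*(-9) = -27 + 1*(-9) = -27 - 9 = -36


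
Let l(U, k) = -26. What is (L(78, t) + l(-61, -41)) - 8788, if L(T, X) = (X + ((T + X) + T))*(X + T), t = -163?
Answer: 5636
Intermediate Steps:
L(T, X) = (T + X)*(2*T + 2*X) (L(T, X) = (X + (X + 2*T))*(T + X) = (2*T + 2*X)*(T + X) = (T + X)*(2*T + 2*X))
(L(78, t) + l(-61, -41)) - 8788 = ((2*78² + 2*(-163)² + 4*78*(-163)) - 26) - 8788 = ((2*6084 + 2*26569 - 50856) - 26) - 8788 = ((12168 + 53138 - 50856) - 26) - 8788 = (14450 - 26) - 8788 = 14424 - 8788 = 5636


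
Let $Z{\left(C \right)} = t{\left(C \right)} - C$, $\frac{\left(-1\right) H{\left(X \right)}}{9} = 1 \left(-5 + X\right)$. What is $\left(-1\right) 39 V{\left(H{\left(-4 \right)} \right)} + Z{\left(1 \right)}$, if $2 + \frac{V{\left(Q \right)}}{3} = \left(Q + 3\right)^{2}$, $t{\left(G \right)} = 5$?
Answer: $-825314$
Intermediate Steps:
$H{\left(X \right)} = 45 - 9 X$ ($H{\left(X \right)} = - 9 \cdot 1 \left(-5 + X\right) = - 9 \left(-5 + X\right) = 45 - 9 X$)
$V{\left(Q \right)} = -6 + 3 \left(3 + Q\right)^{2}$ ($V{\left(Q \right)} = -6 + 3 \left(Q + 3\right)^{2} = -6 + 3 \left(3 + Q\right)^{2}$)
$Z{\left(C \right)} = 5 - C$
$\left(-1\right) 39 V{\left(H{\left(-4 \right)} \right)} + Z{\left(1 \right)} = \left(-1\right) 39 \left(-6 + 3 \left(3 + \left(45 - -36\right)\right)^{2}\right) + \left(5 - 1\right) = - 39 \left(-6 + 3 \left(3 + \left(45 + 36\right)\right)^{2}\right) + \left(5 - 1\right) = - 39 \left(-6 + 3 \left(3 + 81\right)^{2}\right) + 4 = - 39 \left(-6 + 3 \cdot 84^{2}\right) + 4 = - 39 \left(-6 + 3 \cdot 7056\right) + 4 = - 39 \left(-6 + 21168\right) + 4 = \left(-39\right) 21162 + 4 = -825318 + 4 = -825314$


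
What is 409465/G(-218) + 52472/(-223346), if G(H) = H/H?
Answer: 45726158709/111673 ≈ 4.0947e+5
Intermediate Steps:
G(H) = 1
409465/G(-218) + 52472/(-223346) = 409465/1 + 52472/(-223346) = 409465*1 + 52472*(-1/223346) = 409465 - 26236/111673 = 45726158709/111673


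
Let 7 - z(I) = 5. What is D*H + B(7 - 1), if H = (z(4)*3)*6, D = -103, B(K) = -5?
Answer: -3713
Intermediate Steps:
z(I) = 2 (z(I) = 7 - 1*5 = 7 - 5 = 2)
H = 36 (H = (2*3)*6 = 6*6 = 36)
D*H + B(7 - 1) = -103*36 - 5 = -3708 - 5 = -3713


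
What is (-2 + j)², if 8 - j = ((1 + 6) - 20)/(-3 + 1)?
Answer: ¼ ≈ 0.25000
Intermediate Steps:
j = 3/2 (j = 8 - ((1 + 6) - 20)/(-3 + 1) = 8 - (7 - 20)/(-2) = 8 - (-13)*(-1)/2 = 8 - 1*13/2 = 8 - 13/2 = 3/2 ≈ 1.5000)
(-2 + j)² = (-2 + 3/2)² = (-½)² = ¼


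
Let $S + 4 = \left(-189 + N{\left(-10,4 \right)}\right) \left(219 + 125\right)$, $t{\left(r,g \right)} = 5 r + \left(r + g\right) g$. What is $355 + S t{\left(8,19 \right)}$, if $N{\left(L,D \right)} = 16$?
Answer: $-32911993$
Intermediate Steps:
$t{\left(r,g \right)} = 5 r + g \left(g + r\right)$ ($t{\left(r,g \right)} = 5 r + \left(g + r\right) g = 5 r + g \left(g + r\right)$)
$S = -59516$ ($S = -4 + \left(-189 + 16\right) \left(219 + 125\right) = -4 - 59512 = -59516$)
$355 + S t{\left(8,19 \right)} = 355 - 59516 \left(19^{2} + 5 \cdot 8 + 19 \cdot 8\right) = 355 - 59516 \left(361 + 40 + 152\right) = 355 - 32912348 = -32911993$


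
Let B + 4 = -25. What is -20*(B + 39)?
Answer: -200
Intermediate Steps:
B = -29 (B = -4 - 25 = -29)
-20*(B + 39) = -20*(-29 + 39) = -20*10 = -200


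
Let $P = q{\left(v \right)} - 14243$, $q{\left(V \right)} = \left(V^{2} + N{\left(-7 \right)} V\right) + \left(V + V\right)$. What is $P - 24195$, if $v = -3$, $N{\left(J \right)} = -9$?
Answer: $-38408$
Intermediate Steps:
$q{\left(V \right)} = V^{2} - 7 V$ ($q{\left(V \right)} = \left(V^{2} - 9 V\right) + \left(V + V\right) = \left(V^{2} - 9 V\right) + 2 V = V^{2} - 7 V$)
$P = -14213$ ($P = - 3 \left(-7 - 3\right) - 14243 = \left(-3\right) \left(-10\right) - 14243 = 30 - 14243 = -14213$)
$P - 24195 = -14213 - 24195 = -38408$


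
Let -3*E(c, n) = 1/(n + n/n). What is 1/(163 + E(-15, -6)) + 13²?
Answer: 413389/2446 ≈ 169.01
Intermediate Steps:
E(c, n) = -1/(3*(1 + n)) (E(c, n) = -1/(3*(n + n/n)) = -1/(3*(n + 1)) = -1/(3*(1 + n)))
1/(163 + E(-15, -6)) + 13² = 1/(163 - 1/(3 + 3*(-6))) + 13² = 1/(163 - 1/(3 - 18)) + 169 = 1/(163 - 1/(-15)) + 169 = 1/(163 - 1*(-1/15)) + 169 = 1/(163 + 1/15) + 169 = 1/(2446/15) + 169 = 15/2446 + 169 = 413389/2446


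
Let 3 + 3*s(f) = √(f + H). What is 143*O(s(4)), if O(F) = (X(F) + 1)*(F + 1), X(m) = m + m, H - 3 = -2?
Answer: 1430/9 - 143*√5/3 ≈ 52.303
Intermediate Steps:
H = 1 (H = 3 - 2 = 1)
X(m) = 2*m
s(f) = -1 + √(1 + f)/3 (s(f) = -1 + √(f + 1)/3 = -1 + √(1 + f)/3)
O(F) = (1 + F)*(1 + 2*F) (O(F) = (2*F + 1)*(F + 1) = (1 + 2*F)*(1 + F) = (1 + F)*(1 + 2*F))
143*O(s(4)) = 143*(1 + 2*(-1 + √(1 + 4)/3)² + 3*(-1 + √(1 + 4)/3)) = 143*(1 + 2*(-1 + √5/3)² + 3*(-1 + √5/3)) = 143*(1 + 2*(-1 + √5/3)² + (-3 + √5)) = 143*(-2 + √5 + 2*(-1 + √5/3)²) = -286 + 143*√5 + 286*(-1 + √5/3)²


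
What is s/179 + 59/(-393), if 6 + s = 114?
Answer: 31883/70347 ≈ 0.45322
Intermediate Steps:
s = 108 (s = -6 + 114 = 108)
s/179 + 59/(-393) = 108/179 + 59/(-393) = 108*(1/179) + 59*(-1/393) = 108/179 - 59/393 = 31883/70347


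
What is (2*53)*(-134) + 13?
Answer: -14191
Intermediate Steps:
(2*53)*(-134) + 13 = 106*(-134) + 13 = -14204 + 13 = -14191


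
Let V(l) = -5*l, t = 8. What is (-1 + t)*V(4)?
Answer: -140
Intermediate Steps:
(-1 + t)*V(4) = (-1 + 8)*(-5*4) = 7*(-20) = -140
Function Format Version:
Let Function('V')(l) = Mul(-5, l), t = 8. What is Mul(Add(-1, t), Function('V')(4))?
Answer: -140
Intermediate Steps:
Mul(Add(-1, t), Function('V')(4)) = Mul(Add(-1, 8), Mul(-5, 4)) = Mul(7, -20) = -140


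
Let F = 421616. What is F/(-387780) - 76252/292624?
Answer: -9558997559/7092108420 ≈ -1.3478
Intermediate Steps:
F/(-387780) - 76252/292624 = 421616/(-387780) - 76252/292624 = 421616*(-1/387780) - 76252*1/292624 = -105404/96945 - 19063/73156 = -9558997559/7092108420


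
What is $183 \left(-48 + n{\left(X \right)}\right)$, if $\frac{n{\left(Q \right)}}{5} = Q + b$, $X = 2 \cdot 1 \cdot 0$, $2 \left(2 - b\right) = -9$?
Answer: $- \frac{5673}{2} \approx -2836.5$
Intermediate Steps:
$b = \frac{13}{2}$ ($b = 2 - - \frac{9}{2} = 2 + \frac{9}{2} = \frac{13}{2} \approx 6.5$)
$X = 0$ ($X = 2 \cdot 0 = 0$)
$n{\left(Q \right)} = \frac{65}{2} + 5 Q$ ($n{\left(Q \right)} = 5 \left(Q + \frac{13}{2}\right) = 5 \left(\frac{13}{2} + Q\right) = \frac{65}{2} + 5 Q$)
$183 \left(-48 + n{\left(X \right)}\right) = 183 \left(-48 + \left(\frac{65}{2} + 5 \cdot 0\right)\right) = 183 \left(-48 + \left(\frac{65}{2} + 0\right)\right) = 183 \left(-48 + \frac{65}{2}\right) = 183 \left(- \frac{31}{2}\right) = - \frac{5673}{2}$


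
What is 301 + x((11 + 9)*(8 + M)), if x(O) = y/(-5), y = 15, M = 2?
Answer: 298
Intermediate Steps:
x(O) = -3 (x(O) = 15/(-5) = 15*(-⅕) = -3)
301 + x((11 + 9)*(8 + M)) = 301 - 3 = 298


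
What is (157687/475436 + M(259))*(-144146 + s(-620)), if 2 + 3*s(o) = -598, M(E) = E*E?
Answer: -2301804828456519/237718 ≈ -9.6829e+9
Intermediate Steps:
M(E) = E²
s(o) = -200 (s(o) = -⅔ + (⅓)*(-598) = -⅔ - 598/3 = -200)
(157687/475436 + M(259))*(-144146 + s(-620)) = (157687/475436 + 259²)*(-144146 - 200) = (157687*(1/475436) + 67081)*(-144346) = (157687/475436 + 67081)*(-144346) = (31892880003/475436)*(-144346) = -2301804828456519/237718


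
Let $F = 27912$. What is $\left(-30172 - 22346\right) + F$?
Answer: $-24606$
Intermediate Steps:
$\left(-30172 - 22346\right) + F = \left(-30172 - 22346\right) + 27912 = -52518 + 27912 = -24606$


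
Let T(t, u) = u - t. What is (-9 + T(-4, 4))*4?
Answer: -4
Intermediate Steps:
(-9 + T(-4, 4))*4 = (-9 + (4 - 1*(-4)))*4 = (-9 + (4 + 4))*4 = (-9 + 8)*4 = -1*4 = -4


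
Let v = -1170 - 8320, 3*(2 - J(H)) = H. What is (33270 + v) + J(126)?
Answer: 23740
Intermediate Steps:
J(H) = 2 - H/3
v = -9490
(33270 + v) + J(126) = (33270 - 9490) + (2 - 1/3*126) = 23780 + (2 - 42) = 23780 - 40 = 23740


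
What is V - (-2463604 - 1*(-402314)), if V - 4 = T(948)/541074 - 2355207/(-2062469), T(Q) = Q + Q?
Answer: 383383153322196851/185991391951 ≈ 2.0613e+6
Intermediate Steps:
T(Q) = 2*Q
V = 957007520061/185991391951 (V = 4 + ((2*948)/541074 - 2355207/(-2062469)) = 4 + (1896*(1/541074) - 2355207*(-1/2062469)) = 4 + (316/90179 + 2355207/2062469) = 4 + 213041952257/185991391951 = 957007520061/185991391951 ≈ 5.1454)
V - (-2463604 - 1*(-402314)) = 957007520061/185991391951 - (-2463604 - 1*(-402314)) = 957007520061/185991391951 - (-2463604 + 402314) = 957007520061/185991391951 - 1*(-2061290) = 957007520061/185991391951 + 2061290 = 383383153322196851/185991391951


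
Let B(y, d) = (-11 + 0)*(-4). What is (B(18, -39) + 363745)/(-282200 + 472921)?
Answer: 363789/190721 ≈ 1.9074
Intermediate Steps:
B(y, d) = 44 (B(y, d) = -11*(-4) = 44)
(B(18, -39) + 363745)/(-282200 + 472921) = (44 + 363745)/(-282200 + 472921) = 363789/190721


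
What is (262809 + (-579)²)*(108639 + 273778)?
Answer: 228704486850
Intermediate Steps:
(262809 + (-579)²)*(108639 + 273778) = (262809 + 335241)*382417 = 598050*382417 = 228704486850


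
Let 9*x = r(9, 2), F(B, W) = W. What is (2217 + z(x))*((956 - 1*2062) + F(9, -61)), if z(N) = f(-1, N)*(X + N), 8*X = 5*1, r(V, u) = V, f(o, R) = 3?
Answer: -20743425/8 ≈ -2.5929e+6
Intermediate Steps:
X = 5/8 (X = (5*1)/8 = (⅛)*5 = 5/8 ≈ 0.62500)
x = 1 (x = (⅑)*9 = 1)
z(N) = 15/8 + 3*N (z(N) = 3*(5/8 + N) = 15/8 + 3*N)
(2217 + z(x))*((956 - 1*2062) + F(9, -61)) = (2217 + (15/8 + 3*1))*((956 - 1*2062) - 61) = (2217 + (15/8 + 3))*((956 - 2062) - 61) = (2217 + 39/8)*(-1106 - 61) = (17775/8)*(-1167) = -20743425/8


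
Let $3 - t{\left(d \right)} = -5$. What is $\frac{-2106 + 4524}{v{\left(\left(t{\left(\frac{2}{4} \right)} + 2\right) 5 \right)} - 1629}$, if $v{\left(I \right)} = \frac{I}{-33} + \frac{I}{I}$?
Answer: $- \frac{39897}{26887} \approx -1.4839$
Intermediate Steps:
$t{\left(d \right)} = 8$ ($t{\left(d \right)} = 3 - -5 = 3 + 5 = 8$)
$v{\left(I \right)} = 1 - \frac{I}{33}$ ($v{\left(I \right)} = I \left(- \frac{1}{33}\right) + 1 = - \frac{I}{33} + 1 = 1 - \frac{I}{33}$)
$\frac{-2106 + 4524}{v{\left(\left(t{\left(\frac{2}{4} \right)} + 2\right) 5 \right)} - 1629} = \frac{-2106 + 4524}{\left(1 - \frac{\left(8 + 2\right) 5}{33}\right) - 1629} = \frac{2418}{\left(1 - \frac{10 \cdot 5}{33}\right) - 1629} = \frac{2418}{\left(1 - \frac{50}{33}\right) - 1629} = \frac{2418}{- \frac{17}{33} - 1629} = \frac{2418}{- \frac{53774}{33}} = 2418 \left(- \frac{33}{53774}\right) = - \frac{39897}{26887}$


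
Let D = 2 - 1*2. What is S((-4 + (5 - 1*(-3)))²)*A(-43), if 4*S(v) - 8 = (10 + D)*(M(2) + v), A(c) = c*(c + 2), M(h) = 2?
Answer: 82861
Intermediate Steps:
D = 0 (D = 2 - 2 = 0)
A(c) = c*(2 + c)
S(v) = 7 + 5*v/2 (S(v) = 2 + ((10 + 0)*(2 + v))/4 = 2 + (10*(2 + v))/4 = 2 + (20 + 10*v)/4 = 2 + (5 + 5*v/2) = 7 + 5*v/2)
S((-4 + (5 - 1*(-3)))²)*A(-43) = (7 + 5*(-4 + (5 - 1*(-3)))²/2)*(-43*(2 - 43)) = (7 + 5*(-4 + (5 + 3))²/2)*(-43*(-41)) = (7 + 5*(-4 + 8)²/2)*1763 = (7 + (5/2)*4²)*1763 = (7 + (5/2)*16)*1763 = (7 + 40)*1763 = 47*1763 = 82861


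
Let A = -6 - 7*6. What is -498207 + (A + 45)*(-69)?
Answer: -498000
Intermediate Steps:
A = -48 (A = -6 - 42 = -48)
-498207 + (A + 45)*(-69) = -498207 + (-48 + 45)*(-69) = -498207 - 3*(-69) = -498207 + 207 = -498000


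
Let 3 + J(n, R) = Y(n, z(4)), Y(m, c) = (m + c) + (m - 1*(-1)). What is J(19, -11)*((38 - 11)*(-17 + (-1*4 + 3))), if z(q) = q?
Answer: -19440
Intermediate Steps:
Y(m, c) = 1 + c + 2*m (Y(m, c) = (c + m) + (m + 1) = (c + m) + (1 + m) = 1 + c + 2*m)
J(n, R) = 2 + 2*n (J(n, R) = -3 + (1 + 4 + 2*n) = -3 + (5 + 2*n) = 2 + 2*n)
J(19, -11)*((38 - 11)*(-17 + (-1*4 + 3))) = (2 + 2*19)*((38 - 11)*(-17 + (-1*4 + 3))) = (2 + 38)*(27*(-17 + (-4 + 3))) = 40*(27*(-17 - 1)) = 40*(27*(-18)) = 40*(-486) = -19440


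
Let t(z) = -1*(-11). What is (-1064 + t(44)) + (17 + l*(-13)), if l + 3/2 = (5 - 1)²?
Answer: -2449/2 ≈ -1224.5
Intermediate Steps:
t(z) = 11
l = 29/2 (l = -3/2 + (5 - 1)² = -3/2 + 4² = -3/2 + 16 = 29/2 ≈ 14.500)
(-1064 + t(44)) + (17 + l*(-13)) = (-1064 + 11) + (17 + (29/2)*(-13)) = -1053 + (17 - 377/2) = -1053 - 343/2 = -2449/2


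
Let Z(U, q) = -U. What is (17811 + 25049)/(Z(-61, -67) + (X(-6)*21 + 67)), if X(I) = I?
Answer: 21430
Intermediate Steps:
(17811 + 25049)/(Z(-61, -67) + (X(-6)*21 + 67)) = (17811 + 25049)/(-1*(-61) + (-6*21 + 67)) = 42860/(61 + (-126 + 67)) = 42860/(61 - 59) = 42860/2 = 42860*(½) = 21430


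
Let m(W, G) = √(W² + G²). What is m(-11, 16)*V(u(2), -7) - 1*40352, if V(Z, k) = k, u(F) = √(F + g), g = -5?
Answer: -40352 - 7*√377 ≈ -40488.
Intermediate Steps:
u(F) = √(-5 + F) (u(F) = √(F - 5) = √(-5 + F))
m(W, G) = √(G² + W²)
m(-11, 16)*V(u(2), -7) - 1*40352 = √(16² + (-11)²)*(-7) - 1*40352 = √(256 + 121)*(-7) - 40352 = √377*(-7) - 40352 = -7*√377 - 40352 = -40352 - 7*√377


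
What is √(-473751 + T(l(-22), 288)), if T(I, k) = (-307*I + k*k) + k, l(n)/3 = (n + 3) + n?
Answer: I*√352758 ≈ 593.93*I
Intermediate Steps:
l(n) = 9 + 6*n (l(n) = 3*((n + 3) + n) = 3*((3 + n) + n) = 3*(3 + 2*n) = 9 + 6*n)
T(I, k) = k + k² - 307*I (T(I, k) = (-307*I + k²) + k = (k² - 307*I) + k = k + k² - 307*I)
√(-473751 + T(l(-22), 288)) = √(-473751 + (288 + 288² - 307*(9 + 6*(-22)))) = √(-473751 + (288 + 82944 - 307*(9 - 132))) = √(-473751 + (288 + 82944 - 307*(-123))) = √(-473751 + (288 + 82944 + 37761)) = √(-473751 + 120993) = √(-352758) = I*√352758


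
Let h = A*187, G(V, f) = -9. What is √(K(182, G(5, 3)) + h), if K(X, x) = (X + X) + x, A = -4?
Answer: I*√393 ≈ 19.824*I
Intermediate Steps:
h = -748 (h = -4*187 = -748)
K(X, x) = x + 2*X (K(X, x) = 2*X + x = x + 2*X)
√(K(182, G(5, 3)) + h) = √((-9 + 2*182) - 748) = √((-9 + 364) - 748) = √(355 - 748) = √(-393) = I*√393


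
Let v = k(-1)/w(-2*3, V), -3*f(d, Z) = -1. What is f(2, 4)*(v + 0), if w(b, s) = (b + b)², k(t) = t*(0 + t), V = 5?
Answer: 1/432 ≈ 0.0023148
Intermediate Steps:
k(t) = t² (k(t) = t*t = t²)
w(b, s) = 4*b² (w(b, s) = (2*b)² = 4*b²)
f(d, Z) = ⅓ (f(d, Z) = -⅓*(-1) = ⅓)
v = 1/144 (v = (-1)²/((4*(-2*3)²)) = 1/(4*(-6)²) = 1/(4*36) = 1/144 ≈ 0.0069444)
f(2, 4)*(v + 0) = (1/144 + 0)/3 = (⅓)*(1/144) = 1/432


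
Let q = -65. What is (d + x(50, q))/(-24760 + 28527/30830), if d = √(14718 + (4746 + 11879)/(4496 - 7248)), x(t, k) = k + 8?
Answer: 1757310/763322273 - 15415*√1740954373/131291430956 ≈ -0.0025967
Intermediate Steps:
x(t, k) = 8 + k
d = √1740954373/344 (d = √(14718 + 16625/(-2752)) = √(14718 + 16625*(-1/2752)) = √(14718 - 16625/2752) = √(40487311/2752) = √1740954373/344 ≈ 121.29)
(d + x(50, q))/(-24760 + 28527/30830) = (√1740954373/344 + (8 - 65))/(-24760 + 28527/30830) = (√1740954373/344 - 57)/(-24760 + 28527*(1/30830)) = (-57 + √1740954373/344)/(-24760 + 28527/30830) = (-57 + √1740954373/344)/(-763322273/30830) = (-57 + √1740954373/344)*(-30830/763322273) = 1757310/763322273 - 15415*√1740954373/131291430956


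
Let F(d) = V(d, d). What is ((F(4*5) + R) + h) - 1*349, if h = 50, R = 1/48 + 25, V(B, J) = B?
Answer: -12191/48 ≈ -253.98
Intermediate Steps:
R = 1201/48 (R = 1/48 + 25 = 1201/48 ≈ 25.021)
F(d) = d
((F(4*5) + R) + h) - 1*349 = ((4*5 + 1201/48) + 50) - 1*349 = ((20 + 1201/48) + 50) - 349 = (2161/48 + 50) - 349 = 4561/48 - 349 = -12191/48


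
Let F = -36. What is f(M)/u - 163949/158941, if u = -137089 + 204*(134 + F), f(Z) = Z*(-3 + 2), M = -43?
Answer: -19204770516/18611514277 ≈ -1.0319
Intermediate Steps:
f(Z) = -Z (f(Z) = Z*(-1) = -Z)
u = -117097 (u = -137089 + 204*(134 - 36) = -137089 + 204*98 = -137089 + 19992 = -117097)
f(M)/u - 163949/158941 = -1*(-43)/(-117097) - 163949/158941 = 43*(-1/117097) - 163949*1/158941 = -43/117097 - 163949/158941 = -19204770516/18611514277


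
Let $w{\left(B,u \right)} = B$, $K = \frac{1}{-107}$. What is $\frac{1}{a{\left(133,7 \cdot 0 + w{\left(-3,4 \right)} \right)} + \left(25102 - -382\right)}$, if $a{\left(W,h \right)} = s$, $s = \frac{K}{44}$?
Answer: $\frac{4708}{119978671} \approx 3.924 \cdot 10^{-5}$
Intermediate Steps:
$K = - \frac{1}{107} \approx -0.0093458$
$s = - \frac{1}{4708}$ ($s = - \frac{1}{107 \cdot 44} = \left(- \frac{1}{107}\right) \frac{1}{44} = - \frac{1}{4708} \approx -0.0002124$)
$a{\left(W,h \right)} = - \frac{1}{4708}$
$\frac{1}{a{\left(133,7 \cdot 0 + w{\left(-3,4 \right)} \right)} + \left(25102 - -382\right)} = \frac{1}{- \frac{1}{4708} + \left(25102 - -382\right)} = \frac{1}{- \frac{1}{4708} + \left(25102 + 382\right)} = \frac{1}{- \frac{1}{4708} + 25484} = \frac{1}{\frac{119978671}{4708}} = \frac{4708}{119978671}$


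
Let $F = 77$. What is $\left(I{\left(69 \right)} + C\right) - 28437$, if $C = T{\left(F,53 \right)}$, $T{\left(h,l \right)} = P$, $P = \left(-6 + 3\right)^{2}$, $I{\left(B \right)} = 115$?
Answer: $-28313$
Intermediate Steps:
$P = 9$ ($P = \left(-3\right)^{2} = 9$)
$T{\left(h,l \right)} = 9$
$C = 9$
$\left(I{\left(69 \right)} + C\right) - 28437 = \left(115 + 9\right) - 28437 = 124 - 28437 = -28313$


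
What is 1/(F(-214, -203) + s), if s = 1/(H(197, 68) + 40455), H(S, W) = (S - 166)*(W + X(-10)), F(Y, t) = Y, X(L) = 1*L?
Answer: -42253/9042141 ≈ -0.0046729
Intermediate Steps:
X(L) = L
H(S, W) = (-166 + S)*(-10 + W) (H(S, W) = (S - 166)*(W - 10) = (-166 + S)*(-10 + W))
s = 1/42253 (s = 1/((1660 - 166*68 - 10*197 + 197*68) + 40455) = 1/((1660 - 11288 - 1970 + 13396) + 40455) = 1/(1798 + 40455) = 1/42253 ≈ 2.3667e-5)
1/(F(-214, -203) + s) = 1/(-214 + 1/42253) = 1/(-9042141/42253) = -42253/9042141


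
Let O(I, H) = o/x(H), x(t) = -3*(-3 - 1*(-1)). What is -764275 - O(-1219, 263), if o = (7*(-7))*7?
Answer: -4585307/6 ≈ -7.6422e+5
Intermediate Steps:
x(t) = 6 (x(t) = -3*(-3 + 1) = -3*(-2) = 6)
o = -343 (o = -49*7 = -343)
O(I, H) = -343/6
-764275 - O(-1219, 263) = -764275 - 1*(-343/6) = -764275 + 343/6 = -4585307/6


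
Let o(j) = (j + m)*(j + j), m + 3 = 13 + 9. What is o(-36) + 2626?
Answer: 3850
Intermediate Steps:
m = 19 (m = -3 + (13 + 9) = -3 + 22 = 19)
o(j) = 2*j*(19 + j) (o(j) = (j + 19)*(j + j) = (19 + j)*(2*j) = 2*j*(19 + j))
o(-36) + 2626 = 2*(-36)*(19 - 36) + 2626 = 2*(-36)*(-17) + 2626 = 1224 + 2626 = 3850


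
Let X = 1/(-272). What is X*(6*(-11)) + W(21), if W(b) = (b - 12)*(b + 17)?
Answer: 46545/136 ≈ 342.24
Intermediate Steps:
W(b) = (-12 + b)*(17 + b)
X = -1/272 ≈ -0.0036765
X*(6*(-11)) + W(21) = -3*(-11)/136 + (-204 + 21² + 5*21) = -1/272*(-66) + (-204 + 441 + 105) = 33/136 + 342 = 46545/136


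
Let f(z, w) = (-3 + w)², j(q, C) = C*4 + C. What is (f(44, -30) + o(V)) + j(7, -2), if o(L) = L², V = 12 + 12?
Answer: 1655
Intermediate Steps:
j(q, C) = 5*C (j(q, C) = 4*C + C = 5*C)
V = 24
(f(44, -30) + o(V)) + j(7, -2) = ((-3 - 30)² + 24²) + 5*(-2) = ((-33)² + 576) - 10 = (1089 + 576) - 10 = 1665 - 10 = 1655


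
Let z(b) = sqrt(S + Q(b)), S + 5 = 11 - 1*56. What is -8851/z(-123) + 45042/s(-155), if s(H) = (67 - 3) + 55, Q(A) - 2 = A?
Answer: 45042/119 + 8851*I*sqrt(19)/57 ≈ 378.5 + 676.85*I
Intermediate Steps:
Q(A) = 2 + A
S = -50 (S = -5 + (11 - 1*56) = -5 + (11 - 56) = -5 - 45 = -50)
s(H) = 119 (s(H) = 64 + 55 = 119)
z(b) = sqrt(-48 + b) (z(b) = sqrt(-50 + (2 + b)) = sqrt(-48 + b))
-8851/z(-123) + 45042/s(-155) = -8851/sqrt(-48 - 123) + 45042/119 = -8851*(-I*sqrt(19)/57) + 45042*(1/119) = -8851*(-I*sqrt(19)/57) + 45042/119 = -(-8851)*I*sqrt(19)/57 + 45042/119 = 8851*I*sqrt(19)/57 + 45042/119 = 45042/119 + 8851*I*sqrt(19)/57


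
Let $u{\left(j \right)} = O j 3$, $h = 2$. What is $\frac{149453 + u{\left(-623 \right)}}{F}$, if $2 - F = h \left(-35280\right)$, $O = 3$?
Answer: $\frac{71923}{35281} \approx 2.0386$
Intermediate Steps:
$u{\left(j \right)} = 9 j$ ($u{\left(j \right)} = 3 j 3 = 9 j$)
$F = 70562$ ($F = 2 - 2 \left(-35280\right) = 2 - -70560 = 2 + 70560 = 70562$)
$\frac{149453 + u{\left(-623 \right)}}{F} = \frac{149453 + 9 \left(-623\right)}{70562} = \left(149453 - 5607\right) \frac{1}{70562} = 143846 \cdot \frac{1}{70562} = \frac{71923}{35281}$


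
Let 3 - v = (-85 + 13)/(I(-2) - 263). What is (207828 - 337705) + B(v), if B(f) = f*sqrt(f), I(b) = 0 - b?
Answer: -129877 + 79*sqrt(2291)/841 ≈ -1.2987e+5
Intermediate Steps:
I(b) = -b
v = 79/29 (v = 3 - (-85 + 13)/(-1*(-2) - 263) = 3 - (-72)/(2 - 263) = 3 - (-72)/(-261) = 3 - (-72)*(-1)/261 = 3 - 1*8/29 = 3 - 8/29 = 79/29 ≈ 2.7241)
B(f) = f**(3/2)
(207828 - 337705) + B(v) = (207828 - 337705) + (79/29)**(3/2) = -129877 + 79*sqrt(2291)/841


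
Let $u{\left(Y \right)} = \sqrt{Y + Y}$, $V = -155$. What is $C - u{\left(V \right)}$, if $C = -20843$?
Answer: $-20843 - i \sqrt{310} \approx -20843.0 - 17.607 i$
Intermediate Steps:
$u{\left(Y \right)} = \sqrt{2} \sqrt{Y}$ ($u{\left(Y \right)} = \sqrt{2 Y} = \sqrt{2} \sqrt{Y}$)
$C - u{\left(V \right)} = -20843 - \sqrt{2} \sqrt{-155} = -20843 - \sqrt{2} i \sqrt{155} = -20843 - i \sqrt{310}$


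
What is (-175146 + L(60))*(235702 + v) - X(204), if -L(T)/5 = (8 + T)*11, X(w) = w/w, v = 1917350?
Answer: -385150860073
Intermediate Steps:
X(w) = 1
L(T) = -440 - 55*T (L(T) = -5*(8 + T)*11 = -5*(88 + 11*T) = -440 - 55*T)
(-175146 + L(60))*(235702 + v) - X(204) = (-175146 + (-440 - 55*60))*(235702 + 1917350) - 1*1 = (-175146 + (-440 - 3300))*2153052 - 1 = (-175146 - 3740)*2153052 - 1 = -178886*2153052 - 1 = -385150860072 - 1 = -385150860073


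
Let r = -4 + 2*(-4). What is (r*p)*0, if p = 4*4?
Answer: 0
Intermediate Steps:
p = 16
r = -12 (r = -4 - 8 = -12)
(r*p)*0 = -12*16*0 = -192*0 = 0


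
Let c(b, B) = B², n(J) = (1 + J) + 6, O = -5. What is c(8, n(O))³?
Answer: 64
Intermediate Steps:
n(J) = 7 + J
c(8, n(O))³ = ((7 - 5)²)³ = (2²)³ = 4³ = 64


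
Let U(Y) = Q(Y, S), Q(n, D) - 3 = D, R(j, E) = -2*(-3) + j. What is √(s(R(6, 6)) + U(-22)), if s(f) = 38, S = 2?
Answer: √43 ≈ 6.5574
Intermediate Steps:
R(j, E) = 6 + j
Q(n, D) = 3 + D
U(Y) = 5 (U(Y) = 3 + 2 = 5)
√(s(R(6, 6)) + U(-22)) = √(38 + 5) = √43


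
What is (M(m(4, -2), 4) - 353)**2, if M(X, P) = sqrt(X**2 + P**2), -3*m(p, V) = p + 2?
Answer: 124629 - 1412*sqrt(5) ≈ 1.2147e+5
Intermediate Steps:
m(p, V) = -2/3 - p/3 (m(p, V) = -(p + 2)/3 = -(2 + p)/3 = -2/3 - p/3)
M(X, P) = sqrt(P**2 + X**2)
(M(m(4, -2), 4) - 353)**2 = (sqrt(4**2 + (-2/3 - 1/3*4)**2) - 353)**2 = (sqrt(16 + (-2/3 - 4/3)**2) - 353)**2 = (sqrt(16 + (-2)**2) - 353)**2 = (sqrt(16 + 4) - 353)**2 = (sqrt(20) - 353)**2 = (2*sqrt(5) - 353)**2 = (-353 + 2*sqrt(5))**2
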